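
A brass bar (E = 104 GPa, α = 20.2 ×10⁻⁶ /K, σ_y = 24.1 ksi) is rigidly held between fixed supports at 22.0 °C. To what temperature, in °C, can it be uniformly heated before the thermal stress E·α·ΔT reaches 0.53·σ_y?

σ_y = 24.1 ksi = 166.2 MPa.
E·α·ΔT = 88.07 MPa ⇒ ΔT = 88.07 / (104.0×10³ × 20.2×10⁻⁶) = 41.92 K.
T = 22.0 + 41.92 = 63.92 °C.

63.9 °C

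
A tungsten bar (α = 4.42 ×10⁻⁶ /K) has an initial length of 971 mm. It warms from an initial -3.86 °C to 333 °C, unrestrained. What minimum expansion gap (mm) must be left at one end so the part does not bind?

1.45 mm

ΔT = 333 − (-3.86) = 336.9 K.
ΔL = α·L₀·ΔT = 4.42×10⁻⁶ × 971 mm × 336.9 K = 1.45 mm.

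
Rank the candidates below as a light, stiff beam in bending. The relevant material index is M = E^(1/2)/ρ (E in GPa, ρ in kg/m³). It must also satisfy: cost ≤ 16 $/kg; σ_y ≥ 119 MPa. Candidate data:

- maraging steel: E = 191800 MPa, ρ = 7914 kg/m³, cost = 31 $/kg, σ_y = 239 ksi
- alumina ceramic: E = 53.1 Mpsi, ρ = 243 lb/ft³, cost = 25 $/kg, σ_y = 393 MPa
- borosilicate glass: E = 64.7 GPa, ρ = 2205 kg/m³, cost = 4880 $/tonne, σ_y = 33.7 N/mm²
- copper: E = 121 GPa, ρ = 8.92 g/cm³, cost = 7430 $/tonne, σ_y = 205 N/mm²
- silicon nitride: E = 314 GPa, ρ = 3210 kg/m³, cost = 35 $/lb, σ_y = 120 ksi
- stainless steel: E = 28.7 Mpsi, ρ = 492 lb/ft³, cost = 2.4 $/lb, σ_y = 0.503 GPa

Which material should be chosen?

stainless steel

Screen on constraints: cost ≤ 16 $/kg; σ_y ≥ 119 MPa. Survivors: copper, stainless steel.
Putting every candidate on a common basis:
  copper: E = 121.0 GPa, ρ = 8920 kg/m³
  stainless steel: E = 197.9 GPa, ρ = 7881 kg/m³
  stainless steel: M = 1.78×10⁻³
  copper: M = 1.23×10⁻³
Stainless steel ranks first.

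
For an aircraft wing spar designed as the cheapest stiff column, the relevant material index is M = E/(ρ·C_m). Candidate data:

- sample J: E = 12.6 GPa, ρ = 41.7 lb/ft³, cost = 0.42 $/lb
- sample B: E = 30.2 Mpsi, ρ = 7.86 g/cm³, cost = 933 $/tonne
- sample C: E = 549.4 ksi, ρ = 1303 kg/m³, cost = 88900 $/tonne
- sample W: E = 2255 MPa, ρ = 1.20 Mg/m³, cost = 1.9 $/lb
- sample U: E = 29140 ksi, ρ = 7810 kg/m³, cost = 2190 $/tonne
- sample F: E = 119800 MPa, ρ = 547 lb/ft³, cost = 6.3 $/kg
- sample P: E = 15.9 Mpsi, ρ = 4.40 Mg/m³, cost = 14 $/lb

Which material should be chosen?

Convert each candidate to consistent units, then evaluate M:
  sample J: E = 12.60 GPa, ρ = 668.0 kg/m³, cost = 0.9259 $/kg
  sample B: E = 208.2 GPa, ρ = 7860 kg/m³, cost = 0.9330 $/kg
  sample C: E = 3.788 GPa, ρ = 1303 kg/m³, cost = 88.90 $/kg
  sample W: E = 2.255 GPa, ρ = 1200 kg/m³, cost = 4.189 $/kg
  sample U: E = 200.9 GPa, ρ = 7810 kg/m³, cost = 2.190 $/kg
  sample F: E = 119.8 GPa, ρ = 8762 kg/m³, cost = 6.300 $/kg
  sample P: E = 109.6 GPa, ρ = 4400 kg/m³, cost = 30.86 $/kg
  sample B: M = 28.4 MN·m per $
  sample J: M = 20.4 MN·m per $
  sample U: M = 11.7 MN·m per $
  sample F: M = 2.17 MN·m per $
  sample P: M = 0.807 MN·m per $
  sample W: M = 0.449 MN·m per $
  sample C: M = 0.0327 MN·m per $
The maximum is for sample B.

sample B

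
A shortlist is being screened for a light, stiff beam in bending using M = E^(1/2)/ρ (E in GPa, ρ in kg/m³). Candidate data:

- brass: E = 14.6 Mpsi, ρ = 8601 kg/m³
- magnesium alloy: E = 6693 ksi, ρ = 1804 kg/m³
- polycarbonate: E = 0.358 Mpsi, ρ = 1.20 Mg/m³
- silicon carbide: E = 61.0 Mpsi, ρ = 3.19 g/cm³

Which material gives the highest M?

Putting every candidate on a common basis:
  brass: E = 100.7 GPa, ρ = 8601 kg/m³
  magnesium alloy: E = 46.15 GPa, ρ = 1804 kg/m³
  polycarbonate: E = 2.468 GPa, ρ = 1200 kg/m³
  silicon carbide: E = 420.6 GPa, ρ = 3190 kg/m³
  silicon carbide: M = 6.43×10⁻³
  magnesium alloy: M = 3.77×10⁻³
  polycarbonate: M = 1.31×10⁻³
  brass: M = 1.17×10⁻³
Silicon carbide has the largest M.

silicon carbide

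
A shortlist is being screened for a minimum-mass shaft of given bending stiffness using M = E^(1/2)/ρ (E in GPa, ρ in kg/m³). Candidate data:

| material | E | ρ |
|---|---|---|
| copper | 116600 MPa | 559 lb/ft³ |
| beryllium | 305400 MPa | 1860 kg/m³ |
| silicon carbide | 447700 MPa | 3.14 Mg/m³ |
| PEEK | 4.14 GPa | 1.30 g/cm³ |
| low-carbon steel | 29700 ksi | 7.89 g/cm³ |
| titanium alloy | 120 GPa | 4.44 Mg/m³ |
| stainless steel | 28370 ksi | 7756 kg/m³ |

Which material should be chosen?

After converting to SI:
  copper: E = 116.6 GPa, ρ = 8954 kg/m³
  beryllium: E = 305.4 GPa, ρ = 1860 kg/m³
  silicon carbide: E = 447.7 GPa, ρ = 3140 kg/m³
  PEEK: E = 4.140 GPa, ρ = 1300 kg/m³
  low-carbon steel: E = 204.8 GPa, ρ = 7890 kg/m³
  titanium alloy: E = 120.0 GPa, ρ = 4440 kg/m³
  stainless steel: E = 195.6 GPa, ρ = 7756 kg/m³
  beryllium: M = 9.40×10⁻³
  silicon carbide: M = 6.74×10⁻³
  titanium alloy: M = 2.47×10⁻³
  low-carbon steel: M = 1.81×10⁻³
  stainless steel: M = 1.80×10⁻³
  PEEK: M = 1.57×10⁻³
  copper: M = 1.21×10⁻³
The maximum is for beryllium.

beryllium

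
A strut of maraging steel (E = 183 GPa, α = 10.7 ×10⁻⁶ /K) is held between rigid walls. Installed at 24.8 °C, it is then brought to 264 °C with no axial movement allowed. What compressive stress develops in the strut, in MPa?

ΔT = 239.2 K. Constrained thermal stress σ = E·α·ΔT = 183.0×10³ MPa × 10.7×10⁻⁶ × 239.2 = 468 MPa (compressive).

468 MPa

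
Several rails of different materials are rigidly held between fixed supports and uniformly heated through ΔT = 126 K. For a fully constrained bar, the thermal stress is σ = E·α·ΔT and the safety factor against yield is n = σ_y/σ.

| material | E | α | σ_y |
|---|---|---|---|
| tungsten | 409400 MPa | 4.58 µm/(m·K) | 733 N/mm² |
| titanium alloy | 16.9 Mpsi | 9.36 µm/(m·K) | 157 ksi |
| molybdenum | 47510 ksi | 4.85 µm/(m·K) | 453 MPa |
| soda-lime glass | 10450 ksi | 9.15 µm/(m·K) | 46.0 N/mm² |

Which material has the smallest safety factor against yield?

soda-lime glass

With everything in SI (GPa, ×10⁻⁶/K, MPa):
  tungsten: E = 409.4, α = 4.58, σ_y = 733.0 → σ = 236 MPa, n = 3.10
  titanium alloy: E = 116.5, α = 9.36, σ_y = 1082 → σ = 137 MPa, n = 7.88
  molybdenum: E = 327.6, α = 4.85, σ_y = 453.0 → σ = 200 MPa, n = 2.26
  soda-lime glass: E = 72.05, α = 9.15, σ_y = 46.00 → σ = 83.1 MPa, n = 0.554
Soda-lime glass has the lowest safety factor, n = 0.554.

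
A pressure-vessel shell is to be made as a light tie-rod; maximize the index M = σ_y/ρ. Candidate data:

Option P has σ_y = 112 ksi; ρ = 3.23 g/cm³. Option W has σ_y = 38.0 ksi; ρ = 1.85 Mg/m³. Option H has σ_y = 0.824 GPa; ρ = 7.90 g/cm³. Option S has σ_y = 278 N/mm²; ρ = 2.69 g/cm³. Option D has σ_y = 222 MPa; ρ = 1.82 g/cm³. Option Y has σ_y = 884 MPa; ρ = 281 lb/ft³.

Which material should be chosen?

After converting to SI:
  option P: σ_y = 772.2 MPa, ρ = 3230 kg/m³
  option W: σ_y = 262.0 MPa, ρ = 1850 kg/m³
  option H: σ_y = 824.0 MPa, ρ = 7900 kg/m³
  option S: σ_y = 278.0 MPa, ρ = 2690 kg/m³
  option D: σ_y = 222.0 MPa, ρ = 1820 kg/m³
  option Y: σ_y = 884.0 MPa, ρ = 4501 kg/m³
  option P: M = 239 kN·m/kg
  option Y: M = 196 kN·m/kg
  option W: M = 142 kN·m/kg
  option D: M = 122 kN·m/kg
  option H: M = 104 kN·m/kg
  option S: M = 103 kN·m/kg
Option P has the largest M.

option P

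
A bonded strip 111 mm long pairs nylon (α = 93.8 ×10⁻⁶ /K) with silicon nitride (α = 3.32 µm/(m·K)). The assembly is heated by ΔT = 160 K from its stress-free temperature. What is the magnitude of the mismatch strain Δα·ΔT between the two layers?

0.0145

Δα = |93.8 − 3.32|×10⁻⁶/K = 90.5×10⁻⁶/K.
Mismatch strain = Δα·ΔT = 90.5×10⁻⁶ × 160.0 = 0.0145.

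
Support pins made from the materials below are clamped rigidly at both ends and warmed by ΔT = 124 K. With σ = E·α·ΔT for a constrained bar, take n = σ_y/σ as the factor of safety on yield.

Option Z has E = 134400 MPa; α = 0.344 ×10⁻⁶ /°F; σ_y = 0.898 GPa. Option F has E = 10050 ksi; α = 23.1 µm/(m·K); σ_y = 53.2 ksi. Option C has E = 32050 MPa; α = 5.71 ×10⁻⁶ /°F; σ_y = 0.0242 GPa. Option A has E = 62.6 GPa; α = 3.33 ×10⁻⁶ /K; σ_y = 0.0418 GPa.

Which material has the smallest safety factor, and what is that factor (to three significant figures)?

option C, n = 0.592

Per material, after unit conversion:
  option Z: E = 134.4, α = 0.619, σ_y = 898.0 → σ = 10.3 MPa, n = 87.0
  option F: E = 69.29, α = 23.1, σ_y = 366.8 → σ = 198 MPa, n = 1.85
  option C: E = 32.05, α = 10.3, σ_y = 24.20 → σ = 40.8 MPa, n = 0.592
  option A: E = 62.60, α = 3.33, σ_y = 41.80 → σ = 25.8 MPa, n = 1.62
Option C has the lowest safety factor, n = 0.592.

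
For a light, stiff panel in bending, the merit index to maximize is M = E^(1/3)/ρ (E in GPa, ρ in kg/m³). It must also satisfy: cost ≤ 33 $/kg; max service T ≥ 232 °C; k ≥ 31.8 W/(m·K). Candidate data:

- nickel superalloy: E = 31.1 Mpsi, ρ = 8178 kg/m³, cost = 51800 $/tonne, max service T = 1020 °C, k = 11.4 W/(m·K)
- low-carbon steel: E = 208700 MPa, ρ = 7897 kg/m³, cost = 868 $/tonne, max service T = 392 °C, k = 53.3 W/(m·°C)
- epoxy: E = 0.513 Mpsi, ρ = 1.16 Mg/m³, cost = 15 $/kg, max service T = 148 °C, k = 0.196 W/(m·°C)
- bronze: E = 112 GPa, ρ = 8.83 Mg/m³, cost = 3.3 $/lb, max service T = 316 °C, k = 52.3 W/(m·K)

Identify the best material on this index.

low-carbon steel

Screen on constraints: cost ≤ 33 $/kg; max service T ≥ 232 °C; k ≥ 31.8 W/(m·K). Survivors: low-carbon steel, bronze.
Normalizing units and computing the index:
  low-carbon steel: E = 208.7 GPa, ρ = 7897 kg/m³
  bronze: E = 112.0 GPa, ρ = 8830 kg/m³
  low-carbon steel: M = 0.751×10⁻³
  bronze: M = 0.546×10⁻³
Low-carbon steel ranks first.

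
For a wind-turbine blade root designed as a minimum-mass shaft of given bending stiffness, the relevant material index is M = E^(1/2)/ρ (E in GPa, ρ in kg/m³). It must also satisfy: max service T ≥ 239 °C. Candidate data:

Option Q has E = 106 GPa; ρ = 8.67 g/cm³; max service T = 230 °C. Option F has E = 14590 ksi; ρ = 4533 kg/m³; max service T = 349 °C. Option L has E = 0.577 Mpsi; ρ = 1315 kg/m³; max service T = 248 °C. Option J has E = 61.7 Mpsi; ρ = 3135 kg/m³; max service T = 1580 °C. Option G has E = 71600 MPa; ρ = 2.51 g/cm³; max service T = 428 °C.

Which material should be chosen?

Screen on constraints: max service T ≥ 239 °C. Survivors: option F, option L, option J, option G.
Normalizing units and computing the index:
  option F: E = 100.6 GPa, ρ = 4533 kg/m³
  option L: E = 3.978 GPa, ρ = 1315 kg/m³
  option J: E = 425.4 GPa, ρ = 3135 kg/m³
  option G: E = 71.60 GPa, ρ = 2510 kg/m³
  option J: M = 6.58×10⁻³
  option G: M = 3.37×10⁻³
  option F: M = 2.21×10⁻³
  option L: M = 1.52×10⁻³
Option J has the largest M.

option J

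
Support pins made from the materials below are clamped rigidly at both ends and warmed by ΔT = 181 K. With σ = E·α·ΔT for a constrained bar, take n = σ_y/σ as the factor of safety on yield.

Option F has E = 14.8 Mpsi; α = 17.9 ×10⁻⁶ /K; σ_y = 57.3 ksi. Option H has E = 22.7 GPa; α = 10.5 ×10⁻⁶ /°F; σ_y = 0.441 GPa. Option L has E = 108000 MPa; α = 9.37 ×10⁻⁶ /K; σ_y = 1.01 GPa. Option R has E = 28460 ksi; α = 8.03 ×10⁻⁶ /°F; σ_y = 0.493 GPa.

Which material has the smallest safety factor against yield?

Per material, after unit conversion:
  option F: E = 102.0, α = 17.9, σ_y = 395.1 → σ = 331 MPa, n = 1.19
  option H: E = 22.70, α = 18.9, σ_y = 441.0 → σ = 77.7 MPa, n = 5.68
  option L: E = 108.0, α = 9.37, σ_y = 1010 → σ = 183 MPa, n = 5.51
  option R: E = 196.2, α = 14.5, σ_y = 493.0 → σ = 513 MPa, n = 0.960
Option R has the lowest safety factor, n = 0.960.

option R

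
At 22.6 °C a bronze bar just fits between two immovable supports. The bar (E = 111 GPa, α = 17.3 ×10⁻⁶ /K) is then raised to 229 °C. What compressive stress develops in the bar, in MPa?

396 MPa

ΔT = 206.4 K. Constrained thermal stress σ = E·α·ΔT = 111.0×10³ MPa × 17.3×10⁻⁶ × 206.4 = 396 MPa (compressive).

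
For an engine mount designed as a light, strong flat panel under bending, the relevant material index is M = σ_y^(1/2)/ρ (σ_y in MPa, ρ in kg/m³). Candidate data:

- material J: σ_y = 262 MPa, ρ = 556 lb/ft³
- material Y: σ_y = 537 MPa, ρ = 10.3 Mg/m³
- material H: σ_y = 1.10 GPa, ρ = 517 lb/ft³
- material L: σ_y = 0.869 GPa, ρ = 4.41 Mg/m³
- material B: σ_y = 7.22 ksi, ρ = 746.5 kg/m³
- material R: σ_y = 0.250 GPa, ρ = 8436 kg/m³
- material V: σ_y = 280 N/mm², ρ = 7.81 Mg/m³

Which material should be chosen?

material B

Putting every candidate on a common basis:
  material J: σ_y = 262.0 MPa, ρ = 8906 kg/m³
  material Y: σ_y = 537.0 MPa, ρ = 10300 kg/m³
  material H: σ_y = 1100 MPa, ρ = 8282 kg/m³
  material L: σ_y = 869.0 MPa, ρ = 4410 kg/m³
  material B: σ_y = 49.78 MPa, ρ = 746.5 kg/m³
  material R: σ_y = 250.0 MPa, ρ = 8436 kg/m³
  material V: σ_y = 280.0 MPa, ρ = 7810 kg/m³
  material B: M = 9.45×10⁻³
  material L: M = 6.68×10⁻³
  material H: M = 4.00×10⁻³
  material Y: M = 2.25×10⁻³
  material V: M = 2.14×10⁻³
  material R: M = 1.87×10⁻³
  material J: M = 1.82×10⁻³
Material B has the largest M.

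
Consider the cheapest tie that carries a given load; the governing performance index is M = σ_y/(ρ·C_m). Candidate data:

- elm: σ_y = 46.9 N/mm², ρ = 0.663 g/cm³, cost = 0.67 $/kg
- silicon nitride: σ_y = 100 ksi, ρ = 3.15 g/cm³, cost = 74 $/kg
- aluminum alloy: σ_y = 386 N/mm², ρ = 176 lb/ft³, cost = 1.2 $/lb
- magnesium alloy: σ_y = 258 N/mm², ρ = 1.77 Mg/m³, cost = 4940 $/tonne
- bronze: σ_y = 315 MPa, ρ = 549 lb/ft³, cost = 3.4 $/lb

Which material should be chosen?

elm

Convert each candidate to consistent units, then evaluate M:
  elm: σ_y = 46.90 MPa, ρ = 663.0 kg/m³, cost = 0.6700 $/kg
  silicon nitride: σ_y = 689.5 MPa, ρ = 3150 kg/m³, cost = 74.00 $/kg
  aluminum alloy: σ_y = 386.0 MPa, ρ = 2819 kg/m³, cost = 2.646 $/kg
  magnesium alloy: σ_y = 258.0 MPa, ρ = 1770 kg/m³, cost = 4.940 $/kg
  bronze: σ_y = 315.0 MPa, ρ = 8794 kg/m³, cost = 7.496 $/kg
  elm: M = 106 kN·m per $
  aluminum alloy: M = 51.8 kN·m per $
  magnesium alloy: M = 29.5 kN·m per $
  bronze: M = 4.78 kN·m per $
  silicon nitride: M = 2.96 kN·m per $
The maximum is for elm.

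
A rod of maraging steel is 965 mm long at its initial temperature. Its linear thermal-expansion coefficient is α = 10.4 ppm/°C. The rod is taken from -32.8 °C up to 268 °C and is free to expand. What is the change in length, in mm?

3.02 mm

ΔT = 268 − (-32.8) = 300.8 K.
ΔL = α·L₀·ΔT = 10.4×10⁻⁶ × 965 mm × 300.8 K = 3.02 mm.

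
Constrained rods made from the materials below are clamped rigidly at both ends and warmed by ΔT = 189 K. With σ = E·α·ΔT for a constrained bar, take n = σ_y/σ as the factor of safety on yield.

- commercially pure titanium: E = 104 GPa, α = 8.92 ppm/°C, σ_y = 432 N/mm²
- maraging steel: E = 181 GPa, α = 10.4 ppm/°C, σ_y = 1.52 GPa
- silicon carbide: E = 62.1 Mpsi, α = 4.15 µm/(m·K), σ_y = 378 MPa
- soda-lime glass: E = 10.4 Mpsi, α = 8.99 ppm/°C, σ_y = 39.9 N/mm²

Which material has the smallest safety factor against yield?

In consistent units (E in GPa, α in ×10⁻⁶/K, σ_y in MPa):
  commercially pure titanium: E = 104.0, α = 8.92, σ_y = 432.0 → σ = 175 MPa, n = 2.46
  maraging steel: E = 181.0, α = 10.4, σ_y = 1520 → σ = 356 MPa, n = 4.27
  silicon carbide: E = 428.2, α = 4.15, σ_y = 378.0 → σ = 336 MPa, n = 1.13
  soda-lime glass: E = 71.71, α = 8.99, σ_y = 39.90 → σ = 122 MPa, n = 0.327
Soda-lime glass has the lowest safety factor, n = 0.327.

soda-lime glass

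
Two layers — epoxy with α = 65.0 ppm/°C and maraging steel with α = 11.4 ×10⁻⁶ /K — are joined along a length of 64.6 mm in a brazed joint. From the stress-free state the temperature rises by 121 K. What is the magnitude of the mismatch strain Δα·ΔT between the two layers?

Δα = |65.0 − 11.4|×10⁻⁶/K = 53.6×10⁻⁶/K.
Mismatch strain = Δα·ΔT = 53.6×10⁻⁶ × 121.0 = 6.49×10⁻³.

6.49×10⁻³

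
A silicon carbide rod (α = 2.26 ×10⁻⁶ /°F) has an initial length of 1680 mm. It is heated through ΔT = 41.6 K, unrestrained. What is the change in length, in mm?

Convert α: 2.26×10⁻⁶/°F × (9/5) = 4.07×10⁻⁶/K.
ΔL = α·L₀·ΔT = 4.07×10⁻⁶ × 1680 mm × 41.60 K = 0.284 mm.

0.284 mm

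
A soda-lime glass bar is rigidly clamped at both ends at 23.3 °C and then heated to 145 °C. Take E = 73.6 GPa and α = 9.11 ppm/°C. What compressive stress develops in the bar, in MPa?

ΔT = 121.7 K. Constrained thermal stress σ = E·α·ΔT = 73.60×10³ MPa × 9.11×10⁻⁶ × 121.7 = 81.6 MPa (compressive).

81.6 MPa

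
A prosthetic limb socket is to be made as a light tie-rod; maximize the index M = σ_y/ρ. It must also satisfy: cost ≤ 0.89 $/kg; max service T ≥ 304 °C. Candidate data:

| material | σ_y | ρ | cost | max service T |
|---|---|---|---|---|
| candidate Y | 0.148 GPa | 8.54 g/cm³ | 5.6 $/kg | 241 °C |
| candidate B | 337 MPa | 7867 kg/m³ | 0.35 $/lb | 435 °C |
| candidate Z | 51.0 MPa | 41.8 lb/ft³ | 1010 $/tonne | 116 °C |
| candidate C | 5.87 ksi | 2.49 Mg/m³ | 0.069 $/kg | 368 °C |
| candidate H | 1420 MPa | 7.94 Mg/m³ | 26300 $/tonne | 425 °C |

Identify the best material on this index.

Screen on constraints: cost ≤ 0.89 $/kg; max service T ≥ 304 °C. Survivors: candidate B, candidate C.
Normalizing units and computing the index:
  candidate B: σ_y = 337.0 MPa, ρ = 7867 kg/m³
  candidate C: σ_y = 40.47 MPa, ρ = 2490 kg/m³
  candidate B: M = 42.8 kN·m/kg
  candidate C: M = 16.3 kN·m/kg
Candidate B ranks first.

candidate B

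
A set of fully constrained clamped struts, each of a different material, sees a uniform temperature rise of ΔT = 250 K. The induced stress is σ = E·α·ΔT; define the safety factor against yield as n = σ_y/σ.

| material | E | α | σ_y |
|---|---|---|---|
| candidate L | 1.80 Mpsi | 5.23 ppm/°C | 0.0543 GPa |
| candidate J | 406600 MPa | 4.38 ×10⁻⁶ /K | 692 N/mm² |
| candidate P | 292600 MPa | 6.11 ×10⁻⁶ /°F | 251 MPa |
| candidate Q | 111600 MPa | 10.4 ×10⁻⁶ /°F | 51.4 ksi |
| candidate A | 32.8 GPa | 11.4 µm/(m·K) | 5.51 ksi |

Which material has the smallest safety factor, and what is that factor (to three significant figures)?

Converting E to GPa, α to ×10⁻⁶/K, σ_y to MPa, then σ and n for each:
  candidate L: E = 12.41, α = 5.23, σ_y = 54.30 → σ = 16.2 MPa, n = 3.35
  candidate J: E = 406.6, α = 4.38, σ_y = 692.0 → σ = 445 MPa, n = 1.55
  candidate P: E = 292.6, α = 11.0, σ_y = 251.0 → σ = 805 MPa, n = 0.312
  candidate Q: E = 111.6, α = 18.7, σ_y = 354.4 → σ = 522 MPa, n = 0.679
  candidate A: E = 32.80, α = 11.4, σ_y = 37.99 → σ = 93.5 MPa, n = 0.406
Smallest n: candidate P with n = 0.312.

candidate P, n = 0.312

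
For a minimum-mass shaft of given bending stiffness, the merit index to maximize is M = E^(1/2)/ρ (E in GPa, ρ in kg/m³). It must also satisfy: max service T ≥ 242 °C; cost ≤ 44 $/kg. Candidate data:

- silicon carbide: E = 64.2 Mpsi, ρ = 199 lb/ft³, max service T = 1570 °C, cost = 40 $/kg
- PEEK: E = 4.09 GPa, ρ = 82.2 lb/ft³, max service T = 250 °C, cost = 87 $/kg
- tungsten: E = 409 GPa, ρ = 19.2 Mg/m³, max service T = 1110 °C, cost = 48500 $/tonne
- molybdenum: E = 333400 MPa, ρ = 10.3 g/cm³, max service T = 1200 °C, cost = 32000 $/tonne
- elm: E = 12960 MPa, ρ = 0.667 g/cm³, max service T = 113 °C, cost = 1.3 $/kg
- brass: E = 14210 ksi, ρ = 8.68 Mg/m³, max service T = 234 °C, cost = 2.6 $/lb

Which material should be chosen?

Screen on constraints: max service T ≥ 242 °C; cost ≤ 44 $/kg. Survivors: silicon carbide, molybdenum.
Convert each candidate to consistent units, then evaluate M:
  silicon carbide: E = 442.6 GPa, ρ = 3188 kg/m³
  molybdenum: E = 333.4 GPa, ρ = 10300 kg/m³
  silicon carbide: M = 6.60×10⁻³
  molybdenum: M = 1.77×10⁻³
Silicon carbide ranks first.

silicon carbide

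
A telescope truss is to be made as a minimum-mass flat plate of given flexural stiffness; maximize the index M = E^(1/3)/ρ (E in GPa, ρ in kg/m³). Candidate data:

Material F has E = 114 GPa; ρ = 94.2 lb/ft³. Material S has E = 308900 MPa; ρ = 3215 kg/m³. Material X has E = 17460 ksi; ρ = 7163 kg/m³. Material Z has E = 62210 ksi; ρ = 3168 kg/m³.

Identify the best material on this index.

material F

Convert each candidate to consistent units, then evaluate M:
  material F: E = 114.0 GPa, ρ = 1509 kg/m³
  material S: E = 308.9 GPa, ρ = 3215 kg/m³
  material X: E = 120.4 GPa, ρ = 7163 kg/m³
  material Z: E = 428.9 GPa, ρ = 3168 kg/m³
  material F: M = 3.21×10⁻³
  material Z: M = 2.38×10⁻³
  material S: M = 2.10×10⁻³
  material X: M = 0.689×10⁻³
The maximum is for material F.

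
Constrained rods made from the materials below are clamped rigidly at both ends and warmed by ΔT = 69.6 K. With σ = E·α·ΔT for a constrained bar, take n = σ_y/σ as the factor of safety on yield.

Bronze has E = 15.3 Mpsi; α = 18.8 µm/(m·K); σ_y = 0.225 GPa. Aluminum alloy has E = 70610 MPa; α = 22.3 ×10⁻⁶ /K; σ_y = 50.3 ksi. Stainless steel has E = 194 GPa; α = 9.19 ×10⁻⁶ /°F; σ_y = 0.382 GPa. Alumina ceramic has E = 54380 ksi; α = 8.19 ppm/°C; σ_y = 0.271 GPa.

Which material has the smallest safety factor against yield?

Per material, after unit conversion:
  bronze: E = 105.5, α = 18.8, σ_y = 225.0 → σ = 138 MPa, n = 1.63
  aluminum alloy: E = 70.61, α = 22.3, σ_y = 346.8 → σ = 110 MPa, n = 3.16
  stainless steel: E = 194.0, α = 16.5, σ_y = 382.0 → σ = 223 MPa, n = 1.71
  alumina ceramic: E = 374.9, α = 8.19, σ_y = 271.0 → σ = 214 MPa, n = 1.27
The minimum is alumina ceramic at n = 1.27.

alumina ceramic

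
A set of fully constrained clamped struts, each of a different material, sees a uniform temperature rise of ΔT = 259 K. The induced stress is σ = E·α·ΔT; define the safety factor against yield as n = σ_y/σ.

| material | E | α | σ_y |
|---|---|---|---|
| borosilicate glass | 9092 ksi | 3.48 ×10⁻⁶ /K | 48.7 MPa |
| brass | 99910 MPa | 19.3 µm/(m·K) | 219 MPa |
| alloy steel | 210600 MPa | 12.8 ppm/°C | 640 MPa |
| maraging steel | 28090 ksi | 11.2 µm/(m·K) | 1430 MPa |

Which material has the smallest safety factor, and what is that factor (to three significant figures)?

brass, n = 0.439

Converting E to GPa, α to ×10⁻⁶/K, σ_y to MPa, then σ and n for each:
  borosilicate glass: E = 62.69, α = 3.48, σ_y = 48.70 → σ = 56.5 MPa, n = 0.862
  brass: E = 99.91, α = 19.3, σ_y = 219.0 → σ = 499 MPa, n = 0.439
  alloy steel: E = 210.6, α = 12.8, σ_y = 640.0 → σ = 698 MPa, n = 0.917
  maraging steel: E = 193.7, α = 11.2, σ_y = 1430 → σ = 562 MPa, n = 2.55
The minimum is brass at n = 0.439.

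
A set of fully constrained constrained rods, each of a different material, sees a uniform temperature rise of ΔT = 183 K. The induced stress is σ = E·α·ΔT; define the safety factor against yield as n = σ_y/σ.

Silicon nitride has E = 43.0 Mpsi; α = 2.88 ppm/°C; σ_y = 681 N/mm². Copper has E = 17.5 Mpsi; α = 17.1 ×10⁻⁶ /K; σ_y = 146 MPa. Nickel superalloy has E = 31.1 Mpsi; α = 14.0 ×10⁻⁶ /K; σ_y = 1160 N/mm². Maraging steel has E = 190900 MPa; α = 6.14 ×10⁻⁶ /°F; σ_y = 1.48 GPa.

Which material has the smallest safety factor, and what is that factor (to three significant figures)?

Per material, after unit conversion:
  silicon nitride: E = 296.5, α = 2.88, σ_y = 681.0 → σ = 156 MPa, n = 4.36
  copper: E = 120.7, α = 17.1, σ_y = 146.0 → σ = 378 MPa, n = 0.387
  nickel superalloy: E = 214.4, α = 14.0, σ_y = 1160 → σ = 549 MPa, n = 2.11
  maraging steel: E = 190.9, α = 11.1, σ_y = 1480 → σ = 386 MPa, n = 3.83
Copper has the lowest safety factor, n = 0.387.

copper, n = 0.387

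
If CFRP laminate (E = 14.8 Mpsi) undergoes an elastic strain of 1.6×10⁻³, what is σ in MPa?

163 MPa

E = 14.8 Mpsi = 102.0 GPa.
σ = E·ε = 102000 MPa × 1.6×10⁻³ = 163 MPa.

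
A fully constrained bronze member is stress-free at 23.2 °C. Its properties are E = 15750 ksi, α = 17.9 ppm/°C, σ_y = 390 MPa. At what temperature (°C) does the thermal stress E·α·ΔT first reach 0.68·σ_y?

160 °C

E = 15750 ksi = 108.6 GPa.
E·α·ΔT = 265.2 MPa ⇒ ΔT = 265.2 / (108.6×10³ × 17.9×10⁻⁶) = 136.4 K.
T = 23.2 + 136.4 = 159.6 °C.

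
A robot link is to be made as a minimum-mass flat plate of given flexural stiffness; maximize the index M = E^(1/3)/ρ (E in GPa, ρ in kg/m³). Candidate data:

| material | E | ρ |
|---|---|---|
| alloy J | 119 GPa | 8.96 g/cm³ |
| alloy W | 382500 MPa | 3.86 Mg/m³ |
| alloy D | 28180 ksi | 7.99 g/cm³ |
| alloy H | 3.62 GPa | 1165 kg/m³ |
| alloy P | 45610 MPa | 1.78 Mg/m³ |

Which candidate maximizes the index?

alloy P

In SI units:
  alloy J: E = 119.0 GPa, ρ = 8960 kg/m³
  alloy W: E = 382.5 GPa, ρ = 3860 kg/m³
  alloy D: E = 194.3 GPa, ρ = 7990 kg/m³
  alloy H: E = 3.620 GPa, ρ = 1165 kg/m³
  alloy P: E = 45.61 GPa, ρ = 1780 kg/m³
  alloy P: M = 2.01×10⁻³
  alloy W: M = 1.88×10⁻³
  alloy H: M = 1.32×10⁻³
  alloy D: M = 0.725×10⁻³
  alloy J: M = 0.549×10⁻³
Alloy P ranks first.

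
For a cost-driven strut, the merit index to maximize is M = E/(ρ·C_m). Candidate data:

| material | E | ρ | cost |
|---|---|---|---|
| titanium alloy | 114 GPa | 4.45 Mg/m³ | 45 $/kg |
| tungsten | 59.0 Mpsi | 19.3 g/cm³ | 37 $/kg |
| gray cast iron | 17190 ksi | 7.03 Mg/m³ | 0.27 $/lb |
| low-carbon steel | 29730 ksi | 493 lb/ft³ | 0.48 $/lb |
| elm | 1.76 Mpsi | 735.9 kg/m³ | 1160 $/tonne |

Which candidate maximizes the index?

gray cast iron

After converting to SI:
  titanium alloy: E = 114.0 GPa, ρ = 4450 kg/m³, cost = 45.00 $/kg
  tungsten: E = 406.8 GPa, ρ = 19300 kg/m³, cost = 37.00 $/kg
  gray cast iron: E = 118.5 GPa, ρ = 7030 kg/m³, cost = 0.5952 $/kg
  low-carbon steel: E = 205.0 GPa, ρ = 7897 kg/m³, cost = 1.058 $/kg
  elm: E = 12.13 GPa, ρ = 735.9 kg/m³, cost = 1.160 $/kg
  gray cast iron: M = 28.3 MN·m per $
  low-carbon steel: M = 24.5 MN·m per $
  elm: M = 14.2 MN·m per $
  tungsten: M = 0.570 MN·m per $
  titanium alloy: M = 0.569 MN·m per $
Gray cast iron ranks first.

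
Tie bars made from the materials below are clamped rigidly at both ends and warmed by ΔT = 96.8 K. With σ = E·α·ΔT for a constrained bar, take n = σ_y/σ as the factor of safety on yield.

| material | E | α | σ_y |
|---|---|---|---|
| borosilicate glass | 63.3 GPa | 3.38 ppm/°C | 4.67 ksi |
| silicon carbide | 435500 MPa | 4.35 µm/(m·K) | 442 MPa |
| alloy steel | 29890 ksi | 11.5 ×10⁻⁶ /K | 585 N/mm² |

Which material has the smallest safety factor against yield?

Per material, after unit conversion:
  borosilicate glass: E = 63.30, α = 3.38, σ_y = 32.20 → σ = 20.7 MPa, n = 1.55
  silicon carbide: E = 435.5, α = 4.35, σ_y = 442.0 → σ = 183 MPa, n = 2.41
  alloy steel: E = 206.1, α = 11.5, σ_y = 585.0 → σ = 229 MPa, n = 2.55
Smallest n: borosilicate glass with n = 1.55.

borosilicate glass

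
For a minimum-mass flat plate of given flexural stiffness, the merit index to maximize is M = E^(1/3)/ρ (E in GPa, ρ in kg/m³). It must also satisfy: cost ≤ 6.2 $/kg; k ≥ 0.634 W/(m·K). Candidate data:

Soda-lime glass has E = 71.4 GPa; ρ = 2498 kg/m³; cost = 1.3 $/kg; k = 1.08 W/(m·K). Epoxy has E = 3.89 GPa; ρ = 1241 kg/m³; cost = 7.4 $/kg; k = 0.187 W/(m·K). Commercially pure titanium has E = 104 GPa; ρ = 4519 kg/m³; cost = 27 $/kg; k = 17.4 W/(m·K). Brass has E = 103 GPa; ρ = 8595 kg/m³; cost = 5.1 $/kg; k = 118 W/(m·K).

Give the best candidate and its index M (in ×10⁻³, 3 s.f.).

Screen on constraints: cost ≤ 6.2 $/kg; k ≥ 0.634 W/(m·K). Survivors: soda-lime glass, brass.
Evaluate M for each candidate:
  soda-lime glass: M = 1.66×10⁻³
  brass: M = 0.545×10⁻³
The maximum is for soda-lime glass.

soda-lime glass, M = 1.66×10⁻³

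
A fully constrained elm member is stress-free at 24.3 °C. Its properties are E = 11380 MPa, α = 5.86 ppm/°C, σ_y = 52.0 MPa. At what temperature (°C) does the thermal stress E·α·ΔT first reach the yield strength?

E = 11380 MPa = 11.38 GPa.
E·α·ΔT = 52.00 MPa ⇒ ΔT = 52.00 / (11.38×10³ × 5.86×10⁻⁶) = 779.8 K.
T = 24.3 + 779.8 = 804.1 °C.

804 °C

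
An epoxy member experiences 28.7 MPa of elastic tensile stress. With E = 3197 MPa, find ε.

8.98×10⁻³

E = 3197 MPa = 3.197 GPa = 3197 MPa.
ε = σ/E = 28.7 / 3197 = 8.98×10⁻³.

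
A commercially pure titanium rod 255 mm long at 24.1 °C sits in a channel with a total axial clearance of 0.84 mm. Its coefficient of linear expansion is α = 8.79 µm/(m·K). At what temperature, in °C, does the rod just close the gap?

399 °C

α·L₀·ΔT = 0.84 mm ⇒ ΔT = 0.84 / (8.79×10⁻⁶ × 255.0) = 374.8 K.
T = 24.1 + 374.8 = 398.9 °C.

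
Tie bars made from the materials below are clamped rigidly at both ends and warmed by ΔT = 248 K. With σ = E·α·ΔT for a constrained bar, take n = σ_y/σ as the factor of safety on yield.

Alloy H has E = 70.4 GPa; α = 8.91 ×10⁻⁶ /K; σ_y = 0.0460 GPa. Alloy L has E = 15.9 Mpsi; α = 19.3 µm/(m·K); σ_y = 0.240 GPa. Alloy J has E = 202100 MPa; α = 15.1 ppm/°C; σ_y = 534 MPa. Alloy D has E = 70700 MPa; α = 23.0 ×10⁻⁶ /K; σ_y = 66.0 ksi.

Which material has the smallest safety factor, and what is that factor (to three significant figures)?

alloy H, n = 0.296

Per material, after unit conversion:
  alloy H: E = 70.40, α = 8.91, σ_y = 46.00 → σ = 156 MPa, n = 0.296
  alloy L: E = 109.6, α = 19.3, σ_y = 240.0 → σ = 525 MPa, n = 0.457
  alloy J: E = 202.1, α = 15.1, σ_y = 534.0 → σ = 757 MPa, n = 0.706
  alloy D: E = 70.70, α = 23.0, σ_y = 455.1 → σ = 403 MPa, n = 1.13
Smallest n: alloy H with n = 0.296.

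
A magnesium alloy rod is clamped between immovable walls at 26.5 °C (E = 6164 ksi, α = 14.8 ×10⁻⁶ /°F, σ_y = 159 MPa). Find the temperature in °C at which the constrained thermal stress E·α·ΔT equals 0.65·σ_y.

E = 6164 ksi = 42.50 GPa.
α = 14.8×10⁻⁶/°F × 9/5 = 26.6×10⁻⁶/K.
E·α·ΔT = 103.4 MPa ⇒ ΔT = 103.4 / (42.50×10³ × 26.6×10⁻⁶) = 91.28 K.
T = 26.5 + 91.28 = 117.8 °C.

118 °C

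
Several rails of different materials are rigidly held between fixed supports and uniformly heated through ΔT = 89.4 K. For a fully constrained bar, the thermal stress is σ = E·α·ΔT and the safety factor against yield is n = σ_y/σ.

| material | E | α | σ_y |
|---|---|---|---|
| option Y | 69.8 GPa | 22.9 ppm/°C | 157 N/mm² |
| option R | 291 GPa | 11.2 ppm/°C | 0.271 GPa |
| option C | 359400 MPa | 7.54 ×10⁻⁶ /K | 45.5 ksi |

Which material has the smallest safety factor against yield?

option R

Converting E to GPa, α to ×10⁻⁶/K, σ_y to MPa, then σ and n for each:
  option Y: E = 69.80, α = 22.9, σ_y = 157.0 → σ = 143 MPa, n = 1.10
  option R: E = 291.0, α = 11.2, σ_y = 271.0 → σ = 291 MPa, n = 0.930
  option C: E = 359.4, α = 7.54, σ_y = 313.7 → σ = 242 MPa, n = 1.29
Option R has the lowest safety factor, n = 0.930.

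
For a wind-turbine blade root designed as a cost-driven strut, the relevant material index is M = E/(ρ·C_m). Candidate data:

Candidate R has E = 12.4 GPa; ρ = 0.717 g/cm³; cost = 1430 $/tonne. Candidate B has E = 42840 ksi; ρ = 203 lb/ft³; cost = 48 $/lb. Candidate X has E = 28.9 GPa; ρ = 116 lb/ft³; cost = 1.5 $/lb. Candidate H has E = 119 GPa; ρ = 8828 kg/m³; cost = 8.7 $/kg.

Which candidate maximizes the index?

candidate R

Putting every candidate on a common basis:
  candidate R: E = 12.40 GPa, ρ = 717.0 kg/m³, cost = 1.430 $/kg
  candidate B: E = 295.4 GPa, ρ = 3252 kg/m³, cost = 105.8 $/kg
  candidate X: E = 28.90 GPa, ρ = 1858 kg/m³, cost = 3.307 $/kg
  candidate H: E = 119.0 GPa, ρ = 8828 kg/m³, cost = 8.700 $/kg
  candidate R: M = 12.1 MN·m per $
  candidate X: M = 4.70 MN·m per $
  candidate H: M = 1.55 MN·m per $
  candidate B: M = 0.858 MN·m per $
Candidate R has the largest M.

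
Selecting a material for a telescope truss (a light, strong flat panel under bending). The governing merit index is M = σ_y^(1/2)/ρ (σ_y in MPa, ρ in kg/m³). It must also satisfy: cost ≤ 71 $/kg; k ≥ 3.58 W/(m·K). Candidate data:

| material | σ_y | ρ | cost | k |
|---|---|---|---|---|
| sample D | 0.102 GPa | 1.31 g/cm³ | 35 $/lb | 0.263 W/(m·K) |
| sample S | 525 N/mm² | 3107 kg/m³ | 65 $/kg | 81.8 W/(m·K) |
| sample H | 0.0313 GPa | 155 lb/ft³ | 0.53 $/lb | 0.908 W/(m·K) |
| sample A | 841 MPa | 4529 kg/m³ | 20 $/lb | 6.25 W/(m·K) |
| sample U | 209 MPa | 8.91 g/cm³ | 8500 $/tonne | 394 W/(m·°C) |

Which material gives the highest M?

Screen on constraints: cost ≤ 71 $/kg; k ≥ 3.58 W/(m·K). Survivors: sample S, sample A, sample U.
Convert each candidate to consistent units, then evaluate M:
  sample S: σ_y = 525.0 MPa, ρ = 3107 kg/m³
  sample A: σ_y = 841.0 MPa, ρ = 4529 kg/m³
  sample U: σ_y = 209.0 MPa, ρ = 8910 kg/m³
  sample S: M = 7.37×10⁻³
  sample A: M = 6.40×10⁻³
  sample U: M = 1.62×10⁻³
Highest index: sample S.

sample S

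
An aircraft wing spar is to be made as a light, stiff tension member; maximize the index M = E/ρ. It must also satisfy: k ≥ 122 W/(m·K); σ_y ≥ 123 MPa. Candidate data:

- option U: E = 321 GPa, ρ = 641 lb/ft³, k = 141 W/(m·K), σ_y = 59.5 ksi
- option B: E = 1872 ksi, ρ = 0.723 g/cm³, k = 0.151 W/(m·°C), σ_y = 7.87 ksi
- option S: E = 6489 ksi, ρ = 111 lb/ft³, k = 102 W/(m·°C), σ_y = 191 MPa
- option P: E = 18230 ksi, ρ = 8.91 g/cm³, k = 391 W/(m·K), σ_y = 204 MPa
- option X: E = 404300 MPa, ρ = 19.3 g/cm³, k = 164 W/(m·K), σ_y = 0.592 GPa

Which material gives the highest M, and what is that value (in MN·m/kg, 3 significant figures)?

Screen on constraints: k ≥ 122 W/(m·K); σ_y ≥ 123 MPa. Survivors: option U, option P, option X.
Normalizing units and computing the index:
  option U: E = 321.0 GPa, ρ = 10270 kg/m³
  option P: E = 125.7 GPa, ρ = 8910 kg/m³
  option X: E = 404.3 GPa, ρ = 19300 kg/m³
  option U: M = 31.3 MN·m/kg
  option X: M = 20.9 MN·m/kg
  option P: M = 14.1 MN·m/kg
Highest index: option U.

option U, M = 31.3 MN·m/kg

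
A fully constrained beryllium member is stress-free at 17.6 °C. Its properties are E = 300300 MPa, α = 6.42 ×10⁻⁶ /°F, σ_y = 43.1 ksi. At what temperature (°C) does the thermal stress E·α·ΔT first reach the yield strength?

103 °C

E = 300300 MPa = 300.3 GPa.
α = 6.42×10⁻⁶/°F × 9/5 = 11.6×10⁻⁶/K.
σ_y = 43.1 ksi = 297.2 MPa.
E·α·ΔT = 297.2 MPa ⇒ ΔT = 297.2 / (300.3×10³ × 11.6×10⁻⁶) = 85.63 K.
T = 17.6 + 85.63 = 103.2 °C.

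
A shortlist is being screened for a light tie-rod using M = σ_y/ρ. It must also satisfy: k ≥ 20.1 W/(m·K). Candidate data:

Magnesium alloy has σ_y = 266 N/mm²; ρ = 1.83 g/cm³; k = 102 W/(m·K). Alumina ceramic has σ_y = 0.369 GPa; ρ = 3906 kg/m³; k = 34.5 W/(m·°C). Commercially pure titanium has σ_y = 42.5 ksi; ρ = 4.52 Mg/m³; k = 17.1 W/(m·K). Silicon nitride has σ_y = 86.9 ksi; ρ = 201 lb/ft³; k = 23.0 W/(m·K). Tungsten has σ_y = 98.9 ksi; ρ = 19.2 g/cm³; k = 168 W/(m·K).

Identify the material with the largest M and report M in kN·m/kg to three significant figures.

Screen on constraints: k ≥ 20.1 W/(m·K). Survivors: magnesium alloy, alumina ceramic, silicon nitride, tungsten.
Convert each candidate to consistent units, then evaluate M:
  magnesium alloy: σ_y = 266.0 MPa, ρ = 1830 kg/m³
  alumina ceramic: σ_y = 369.0 MPa, ρ = 3906 kg/m³
  silicon nitride: σ_y = 599.2 MPa, ρ = 3220 kg/m³
  tungsten: σ_y = 681.9 MPa, ρ = 19200 kg/m³
  silicon nitride: M = 186 kN·m/kg
  magnesium alloy: M = 145 kN·m/kg
  alumina ceramic: M = 94.5 kN·m/kg
  tungsten: M = 35.5 kN·m/kg
Silicon nitride has the largest M.

silicon nitride, M = 186 kN·m/kg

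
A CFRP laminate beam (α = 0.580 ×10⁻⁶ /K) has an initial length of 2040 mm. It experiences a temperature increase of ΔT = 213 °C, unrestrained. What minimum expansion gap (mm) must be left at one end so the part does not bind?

ΔL = α·L₀·ΔT = 0.580×10⁻⁶ × 2040 mm × 213.0 K = 0.252 mm.

0.252 mm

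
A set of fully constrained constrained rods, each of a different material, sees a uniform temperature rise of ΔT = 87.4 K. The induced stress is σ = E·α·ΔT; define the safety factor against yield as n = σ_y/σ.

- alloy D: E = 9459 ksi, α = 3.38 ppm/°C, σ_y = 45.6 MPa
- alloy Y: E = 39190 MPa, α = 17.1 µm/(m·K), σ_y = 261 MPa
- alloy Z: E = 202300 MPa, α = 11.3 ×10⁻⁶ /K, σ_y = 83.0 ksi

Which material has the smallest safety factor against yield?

alloy D

Per material, after unit conversion:
  alloy D: E = 65.22, α = 3.38, σ_y = 45.60 → σ = 19.3 MPa, n = 2.37
  alloy Y: E = 39.19, α = 17.1, σ_y = 261.0 → σ = 58.6 MPa, n = 4.46
  alloy Z: E = 202.3, α = 11.3, σ_y = 572.3 → σ = 200 MPa, n = 2.86
Alloy D has the lowest safety factor, n = 2.37.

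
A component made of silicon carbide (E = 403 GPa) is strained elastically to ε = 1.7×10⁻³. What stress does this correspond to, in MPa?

685 MPa

σ = E·ε = 403000 MPa × 1.7×10⁻³ = 685 MPa.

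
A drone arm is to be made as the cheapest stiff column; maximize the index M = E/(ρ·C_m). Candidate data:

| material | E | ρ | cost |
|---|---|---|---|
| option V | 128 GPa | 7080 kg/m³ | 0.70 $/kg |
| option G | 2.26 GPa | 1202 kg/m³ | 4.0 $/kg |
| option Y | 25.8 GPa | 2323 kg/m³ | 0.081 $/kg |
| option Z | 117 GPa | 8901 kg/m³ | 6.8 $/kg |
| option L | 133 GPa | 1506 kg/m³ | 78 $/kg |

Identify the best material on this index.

option Y

Per-candidate index values:
  option Y: M = 137 MN·m per $
  option V: M = 25.8 MN·m per $
  option Z: M = 1.93 MN·m per $
  option L: M = 1.13 MN·m per $
  option G: M = 0.470 MN·m per $
Option Y ranks first.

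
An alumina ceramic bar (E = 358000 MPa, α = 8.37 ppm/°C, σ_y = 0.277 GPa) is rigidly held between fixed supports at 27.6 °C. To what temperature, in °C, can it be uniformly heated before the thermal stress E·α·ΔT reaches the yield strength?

120 °C

E = 358000 MPa = 358.0 GPa.
σ_y = 0.277 GPa = 277.0 MPa.
E·α·ΔT = 277.0 MPa ⇒ ΔT = 277.0 / (358.0×10³ × 8.37×10⁻⁶) = 92.44 K.
T = 27.6 + 92.44 = 120.0 °C.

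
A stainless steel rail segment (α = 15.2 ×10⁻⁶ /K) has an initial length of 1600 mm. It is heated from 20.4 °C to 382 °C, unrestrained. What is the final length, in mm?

1608.8 mm

ΔT = 382 − 20.4 = 361.6 K.
ΔL = α·L₀·ΔT = 15.2×10⁻⁶ × 1600 mm × 361.6 K = 8.79 mm.
L = L₀ + ΔL = 1600 + 8.79 = 1608.8 mm.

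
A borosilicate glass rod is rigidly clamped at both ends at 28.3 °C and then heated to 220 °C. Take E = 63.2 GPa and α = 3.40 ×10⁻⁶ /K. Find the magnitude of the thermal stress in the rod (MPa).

ΔT = 191.7 K. Constrained thermal stress σ = E·α·ΔT = 63.20×10³ MPa × 3.40×10⁻⁶ × 191.7 = 41.2 MPa (compressive).

41.2 MPa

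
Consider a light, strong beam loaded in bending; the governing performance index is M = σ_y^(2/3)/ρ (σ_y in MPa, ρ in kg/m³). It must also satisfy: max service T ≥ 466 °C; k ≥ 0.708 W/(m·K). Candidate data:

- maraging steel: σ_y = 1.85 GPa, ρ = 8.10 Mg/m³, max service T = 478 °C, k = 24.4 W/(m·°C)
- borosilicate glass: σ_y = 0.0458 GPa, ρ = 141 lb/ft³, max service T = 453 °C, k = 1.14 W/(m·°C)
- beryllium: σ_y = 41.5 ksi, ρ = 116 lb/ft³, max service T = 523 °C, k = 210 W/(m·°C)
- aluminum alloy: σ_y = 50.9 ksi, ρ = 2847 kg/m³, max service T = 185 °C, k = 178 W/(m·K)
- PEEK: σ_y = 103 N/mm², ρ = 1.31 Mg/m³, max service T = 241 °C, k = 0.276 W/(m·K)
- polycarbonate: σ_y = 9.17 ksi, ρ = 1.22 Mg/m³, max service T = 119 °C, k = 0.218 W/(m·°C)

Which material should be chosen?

Screen on constraints: max service T ≥ 466 °C; k ≥ 0.708 W/(m·K). Survivors: maraging steel, beryllium.
In SI units:
  maraging steel: σ_y = 1850 MPa, ρ = 8100 kg/m³
  beryllium: σ_y = 286.1 MPa, ρ = 1858 kg/m³
  beryllium: M = 23.4×10⁻³
  maraging steel: M = 18.6×10⁻³
Highest index: beryllium.

beryllium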